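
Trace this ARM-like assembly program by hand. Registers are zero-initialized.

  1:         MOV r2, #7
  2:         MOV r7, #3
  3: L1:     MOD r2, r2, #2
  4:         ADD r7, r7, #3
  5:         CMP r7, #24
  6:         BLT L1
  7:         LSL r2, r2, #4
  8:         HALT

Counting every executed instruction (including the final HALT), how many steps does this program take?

32

MOV r2, #7 → r2=7
MOV r7, #3 → r7=3
MOD r2, r2, #2 → r2=7%2=1
ADD r7, r7, #3 → r7=3+3=6
CMP r7, #24  (cmp 6,24)
BLT L1: taken
MOD r2, r2, #2 → r2=1%2=1
ADD r7, r7, #3 → r7=6+3=9
CMP r7, #24  (cmp 9,24)
BLT L1: taken
MOD r2, r2, #2 → r2=1%2=1
ADD r7, r7, #3 → r7=9+3=12
CMP r7, #24  (cmp 12,24)
BLT L1: taken
MOD r2, r2, #2 → r2=1%2=1
ADD r7, r7, #3 → r7=12+3=15
CMP r7, #24  (cmp 15,24)
BLT L1: taken
MOD r2, r2, #2 → r2=1%2=1
ADD r7, r7, #3 → r7=15+3=18
CMP r7, #24  (cmp 18,24)
BLT L1: taken
MOD r2, r2, #2 → r2=1%2=1
ADD r7, r7, #3 → r7=18+3=21
CMP r7, #24  (cmp 21,24)
BLT L1: taken
MOD r2, r2, #2 → r2=1%2=1
ADD r7, r7, #3 → r7=21+3=24
CMP r7, #24  (cmp 24,24)
BLT L1: not taken
LSL r2, r2, #4 → r2=1<<4=16
halt.
Total executed instructions: 32.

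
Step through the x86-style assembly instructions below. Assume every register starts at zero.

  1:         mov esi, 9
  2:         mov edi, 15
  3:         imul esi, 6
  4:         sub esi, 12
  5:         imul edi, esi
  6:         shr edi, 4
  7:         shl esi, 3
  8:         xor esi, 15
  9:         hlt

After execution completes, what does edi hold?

after mov esi, 9: esi=9
after mov edi, 15: edi=15
after imul esi, 6: esi=9*6=54
after sub esi, 12: esi=54-12=42
after imul edi, esi: edi=15*42=630
after shr edi, 4: edi=630>>4=39
after shl esi, 3: esi=42<<3=336
after xor esi, 15: esi=336^15=351
halt.

39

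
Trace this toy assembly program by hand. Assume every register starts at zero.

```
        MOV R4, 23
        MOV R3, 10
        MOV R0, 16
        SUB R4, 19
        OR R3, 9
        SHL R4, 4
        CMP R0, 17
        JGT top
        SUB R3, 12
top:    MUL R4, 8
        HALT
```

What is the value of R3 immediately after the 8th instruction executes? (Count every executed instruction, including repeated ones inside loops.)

R4=23
R3=10
R0=16
R4=23-19=4
R3=10|9=11
R4=4<<4=64
CMP R0, 17  (cmp 16,17)
JGT top: not taken
After step 8: R3 = 11.

11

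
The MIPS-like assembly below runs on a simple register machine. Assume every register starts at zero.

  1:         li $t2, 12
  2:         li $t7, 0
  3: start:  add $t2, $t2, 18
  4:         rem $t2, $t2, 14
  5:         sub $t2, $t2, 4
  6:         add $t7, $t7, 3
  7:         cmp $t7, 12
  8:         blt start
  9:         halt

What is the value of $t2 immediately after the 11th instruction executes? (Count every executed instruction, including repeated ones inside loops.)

li $t2, 12 → $t2=12
li $t7, 0 → $t7=0
add $t2, $t2, 18 → $t2=12+18=30
rem $t2, $t2, 14 → $t2=30%14=2
sub $t2, $t2, 4 → $t2=2-4=-2
add $t7, $t7, 3 → $t7=0+3=3
cmp $t7, 12  (cmp 3,12)
blt start: taken
add $t2, $t2, 18 → $t2=(-2)+18=16
rem $t2, $t2, 14 → $t2=16%14=2
sub $t2, $t2, 4 → $t2=2-4=-2
After step 11: $t2 = -2.

-2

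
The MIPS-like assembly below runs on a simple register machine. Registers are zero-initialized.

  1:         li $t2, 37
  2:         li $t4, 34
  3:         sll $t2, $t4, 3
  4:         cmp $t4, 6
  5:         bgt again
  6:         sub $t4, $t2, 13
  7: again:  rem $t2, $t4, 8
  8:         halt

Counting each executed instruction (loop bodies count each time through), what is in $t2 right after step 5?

li $t2, 37 → $t2=37
li $t4, 34 → $t4=34
sll $t2, $t4, 3 → $t2=34<<3=272
cmp $t4, 6  (cmp 34,6)
bgt again: taken
After step 5: $t2 = 272.

272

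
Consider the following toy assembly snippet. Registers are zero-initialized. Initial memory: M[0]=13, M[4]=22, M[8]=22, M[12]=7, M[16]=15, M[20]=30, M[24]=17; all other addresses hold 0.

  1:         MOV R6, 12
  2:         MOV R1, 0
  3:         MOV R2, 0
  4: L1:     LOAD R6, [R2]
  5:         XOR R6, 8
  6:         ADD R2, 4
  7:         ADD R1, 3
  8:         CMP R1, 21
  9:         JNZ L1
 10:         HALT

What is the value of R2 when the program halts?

28

after MOV R6, 12: R6=12
after MOV R1, 0: R1=0
after MOV R2, 0: R2=0
after LOAD R6, [R2]: R6=M[0]=13
after XOR R6, 8: R6=13^8=5
after ADD R2, 4: R2=0+4=4
after ADD R1, 3: R1=0+3=3
CMP R1, 21  (cmp 3,21)
JNZ L1: taken
after LOAD R6, [R2]: R6=M[4]=22
after XOR R6, 8: R6=22^8=30
after ADD R2, 4: R2=4+4=8
after ADD R1, 3: R1=3+3=6
CMP R1, 21  (cmp 6,21)
JNZ L1: taken
after LOAD R6, [R2]: R6=M[8]=22
after XOR R6, 8: R6=22^8=30
after ADD R2, 4: R2=8+4=12
after ADD R1, 3: R1=6+3=9
CMP R1, 21  (cmp 9,21)
JNZ L1: taken
after LOAD R6, [R2]: R6=M[12]=7
after XOR R6, 8: R6=7^8=15
after ADD R2, 4: R2=12+4=16
after ADD R1, 3: R1=9+3=12
CMP R1, 21  (cmp 12,21)
JNZ L1: taken
after LOAD R6, [R2]: R6=M[16]=15
after XOR R6, 8: R6=15^8=7
after ADD R2, 4: R2=16+4=20
after ADD R1, 3: R1=12+3=15
CMP R1, 21  (cmp 15,21)
JNZ L1: taken
after LOAD R6, [R2]: R6=M[20]=30
after XOR R6, 8: R6=30^8=22
after ADD R2, 4: R2=20+4=24
after ADD R1, 3: R1=15+3=18
CMP R1, 21  (cmp 18,21)
JNZ L1: taken
after LOAD R6, [R2]: R6=M[24]=17
after XOR R6, 8: R6=17^8=25
after ADD R2, 4: R2=24+4=28
after ADD R1, 3: R1=18+3=21
CMP R1, 21  (cmp 21,21)
JNZ L1: not taken
halt.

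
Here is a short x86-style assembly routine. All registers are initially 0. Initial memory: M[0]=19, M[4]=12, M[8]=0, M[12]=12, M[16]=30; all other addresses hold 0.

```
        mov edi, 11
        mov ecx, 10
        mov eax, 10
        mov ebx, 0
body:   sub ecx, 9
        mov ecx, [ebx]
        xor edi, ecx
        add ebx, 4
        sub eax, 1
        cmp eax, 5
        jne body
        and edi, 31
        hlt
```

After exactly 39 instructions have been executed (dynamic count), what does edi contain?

6

edi=11
ecx=10
eax=10
ebx=0
ecx=10-9=1
ecx=M[0]=19
edi=11^19=24
ebx=0+4=4
eax=10-1=9
cmp eax, 5  (cmp 9,5)
jne body: taken
ecx=19-9=10
ecx=M[4]=12
edi=24^12=20
ebx=4+4=8
eax=9-1=8
cmp eax, 5  (cmp 8,5)
jne body: taken
ecx=12-9=3
ecx=M[8]=0
edi=20^0=20
ebx=8+4=12
eax=8-1=7
cmp eax, 5  (cmp 7,5)
jne body: taken
ecx=0-9=-9
ecx=M[12]=12
edi=20^12=24
ebx=12+4=16
eax=7-1=6
cmp eax, 5  (cmp 6,5)
jne body: taken
ecx=12-9=3
ecx=M[16]=30
edi=24^30=6
ebx=16+4=20
eax=6-1=5
cmp eax, 5  (cmp 5,5)
jne body: not taken
After step 39: edi = 6.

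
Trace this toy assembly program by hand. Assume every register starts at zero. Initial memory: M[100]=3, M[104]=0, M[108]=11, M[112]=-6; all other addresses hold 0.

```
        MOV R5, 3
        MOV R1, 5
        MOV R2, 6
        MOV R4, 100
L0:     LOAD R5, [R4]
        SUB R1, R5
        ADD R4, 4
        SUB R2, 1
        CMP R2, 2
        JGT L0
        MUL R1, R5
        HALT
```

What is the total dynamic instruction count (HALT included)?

R5=3
R1=5
R2=6
R4=100
R5=M[100]=3
R1=5-3=2
R4=100+4=104
R2=6-1=5
CMP R2, 2  (cmp 5,2)
JGT L0: taken
R5=M[104]=0
R1=2-0=2
R4=104+4=108
R2=5-1=4
CMP R2, 2  (cmp 4,2)
JGT L0: taken
R5=M[108]=11
R1=2-11=-9
R4=108+4=112
R2=4-1=3
CMP R2, 2  (cmp 3,2)
JGT L0: taken
R5=M[112]=-6
R1=(-9)-(-6)=-3
R4=112+4=116
R2=3-1=2
CMP R2, 2  (cmp 2,2)
JGT L0: not taken
R1=(-3)*(-6)=18
halt.
Total executed instructions: 30.

30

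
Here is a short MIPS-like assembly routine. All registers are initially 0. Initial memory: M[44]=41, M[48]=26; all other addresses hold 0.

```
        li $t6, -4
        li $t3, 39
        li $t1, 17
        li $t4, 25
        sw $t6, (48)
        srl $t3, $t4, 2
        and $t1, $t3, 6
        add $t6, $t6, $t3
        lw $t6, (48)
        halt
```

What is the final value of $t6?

-4

li $t6, -4 → $t6=-4
li $t3, 39 → $t3=39
li $t1, 17 → $t1=17
li $t4, 25 → $t4=25
sw $t6, (48) → M[48]=-4
srl $t3, $t4, 2 → $t3=25>>2=6
and $t1, $t3, 6 → $t1=6&6=6
add $t6, $t6, $t3 → $t6=(-4)+6=2
lw $t6, (48) → $t6=M[48]=-4
halt.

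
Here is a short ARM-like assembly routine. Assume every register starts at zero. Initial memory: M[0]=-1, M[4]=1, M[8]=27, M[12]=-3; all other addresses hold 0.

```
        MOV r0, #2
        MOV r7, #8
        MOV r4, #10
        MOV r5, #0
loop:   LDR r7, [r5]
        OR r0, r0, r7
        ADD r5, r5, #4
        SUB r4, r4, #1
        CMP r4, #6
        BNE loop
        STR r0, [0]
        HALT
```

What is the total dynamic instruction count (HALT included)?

r0=2
r7=8
r4=10
r5=0
r7=M[0]=-1
r0=2|(-1)=-1
r5=0+4=4
r4=10-1=9
CMP r4, #6  (cmp 9,6)
BNE loop: taken
r7=M[4]=1
r0=(-1)|1=-1
r5=4+4=8
r4=9-1=8
CMP r4, #6  (cmp 8,6)
BNE loop: taken
r7=M[8]=27
r0=(-1)|27=-1
r5=8+4=12
r4=8-1=7
CMP r4, #6  (cmp 7,6)
BNE loop: taken
r7=M[12]=-3
r0=(-1)|(-3)=-1
r5=12+4=16
r4=7-1=6
CMP r4, #6  (cmp 6,6)
BNE loop: not taken
STR r0, [0] → M[0]=-1
halt.
Total executed instructions: 30.

30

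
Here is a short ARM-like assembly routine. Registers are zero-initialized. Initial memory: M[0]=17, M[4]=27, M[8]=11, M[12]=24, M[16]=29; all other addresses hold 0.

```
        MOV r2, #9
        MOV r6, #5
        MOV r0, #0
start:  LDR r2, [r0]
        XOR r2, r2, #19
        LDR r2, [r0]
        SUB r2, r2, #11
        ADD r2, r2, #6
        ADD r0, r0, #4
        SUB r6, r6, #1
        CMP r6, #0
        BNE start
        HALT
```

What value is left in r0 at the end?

20

MOV r2, #9 → r2=9
MOV r6, #5 → r6=5
MOV r0, #0 → r0=0
LDR r2, [r0] → r2=M[0]=17
XOR r2, r2, #19 → r2=17^19=2
LDR r2, [r0] → r2=M[0]=17
SUB r2, r2, #11 → r2=17-11=6
ADD r2, r2, #6 → r2=6+6=12
ADD r0, r0, #4 → r0=0+4=4
SUB r6, r6, #1 → r6=5-1=4
CMP r6, #0  (cmp 4,0)
BNE start: taken
LDR r2, [r0] → r2=M[4]=27
XOR r2, r2, #19 → r2=27^19=8
LDR r2, [r0] → r2=M[4]=27
SUB r2, r2, #11 → r2=27-11=16
ADD r2, r2, #6 → r2=16+6=22
ADD r0, r0, #4 → r0=4+4=8
SUB r6, r6, #1 → r6=4-1=3
CMP r6, #0  (cmp 3,0)
BNE start: taken
LDR r2, [r0] → r2=M[8]=11
XOR r2, r2, #19 → r2=11^19=24
LDR r2, [r0] → r2=M[8]=11
SUB r2, r2, #11 → r2=11-11=0
ADD r2, r2, #6 → r2=0+6=6
ADD r0, r0, #4 → r0=8+4=12
SUB r6, r6, #1 → r6=3-1=2
CMP r6, #0  (cmp 2,0)
BNE start: taken
LDR r2, [r0] → r2=M[12]=24
XOR r2, r2, #19 → r2=24^19=11
LDR r2, [r0] → r2=M[12]=24
SUB r2, r2, #11 → r2=24-11=13
ADD r2, r2, #6 → r2=13+6=19
ADD r0, r0, #4 → r0=12+4=16
SUB r6, r6, #1 → r6=2-1=1
CMP r6, #0  (cmp 1,0)
BNE start: taken
LDR r2, [r0] → r2=M[16]=29
XOR r2, r2, #19 → r2=29^19=14
LDR r2, [r0] → r2=M[16]=29
SUB r2, r2, #11 → r2=29-11=18
ADD r2, r2, #6 → r2=18+6=24
ADD r0, r0, #4 → r0=16+4=20
SUB r6, r6, #1 → r6=1-1=0
CMP r6, #0  (cmp 0,0)
BNE start: not taken
halt.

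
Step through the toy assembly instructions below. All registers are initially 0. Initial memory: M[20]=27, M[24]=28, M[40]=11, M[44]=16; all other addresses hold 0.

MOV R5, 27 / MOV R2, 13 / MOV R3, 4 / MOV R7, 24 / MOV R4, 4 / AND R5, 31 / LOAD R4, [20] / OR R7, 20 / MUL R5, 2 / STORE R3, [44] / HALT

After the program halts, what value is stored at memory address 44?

4

MOV R5, 27 → R5=27
MOV R2, 13 → R2=13
MOV R3, 4 → R3=4
MOV R7, 24 → R7=24
MOV R4, 4 → R4=4
AND R5, 31 → R5=27&31=27
LOAD R4, [20] → R4=M[20]=27
OR R7, 20 → R7=24|20=28
MUL R5, 2 → R5=27*2=54
STORE R3, [44] → M[44]=4
halt.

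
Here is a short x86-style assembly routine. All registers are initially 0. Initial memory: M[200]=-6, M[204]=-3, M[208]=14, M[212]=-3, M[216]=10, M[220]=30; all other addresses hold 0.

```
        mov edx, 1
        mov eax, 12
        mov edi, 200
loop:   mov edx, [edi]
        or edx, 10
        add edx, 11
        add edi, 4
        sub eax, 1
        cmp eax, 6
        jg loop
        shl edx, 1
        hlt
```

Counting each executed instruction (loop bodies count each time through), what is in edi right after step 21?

after mov edx, 1: edx=1
after mov eax, 12: eax=12
after mov edi, 200: edi=200
after mov edx, [edi]: edx=M[200]=-6
after or edx, 10: edx=(-6)|10=-6
after add edx, 11: edx=(-6)+11=5
after add edi, 4: edi=200+4=204
after sub eax, 1: eax=12-1=11
cmp eax, 6  (cmp 11,6)
jg loop: taken
after mov edx, [edi]: edx=M[204]=-3
after or edx, 10: edx=(-3)|10=-1
after add edx, 11: edx=(-1)+11=10
after add edi, 4: edi=204+4=208
after sub eax, 1: eax=11-1=10
cmp eax, 6  (cmp 10,6)
jg loop: taken
after mov edx, [edi]: edx=M[208]=14
after or edx, 10: edx=14|10=14
after add edx, 11: edx=14+11=25
after add edi, 4: edi=208+4=212
After step 21: edi = 212.

212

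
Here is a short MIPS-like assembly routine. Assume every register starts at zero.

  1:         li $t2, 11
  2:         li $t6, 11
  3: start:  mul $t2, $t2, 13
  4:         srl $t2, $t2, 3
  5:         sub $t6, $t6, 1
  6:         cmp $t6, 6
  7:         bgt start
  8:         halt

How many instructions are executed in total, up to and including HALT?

28

$t2=11
$t6=11
$t2=11*13=143
$t2=143>>3=17
$t6=11-1=10
cmp $t6, 6  (cmp 10,6)
bgt start: taken
$t2=17*13=221
$t2=221>>3=27
$t6=10-1=9
cmp $t6, 6  (cmp 9,6)
bgt start: taken
$t2=27*13=351
$t2=351>>3=43
$t6=9-1=8
cmp $t6, 6  (cmp 8,6)
bgt start: taken
$t2=43*13=559
$t2=559>>3=69
$t6=8-1=7
cmp $t6, 6  (cmp 7,6)
bgt start: taken
$t2=69*13=897
$t2=897>>3=112
$t6=7-1=6
cmp $t6, 6  (cmp 6,6)
bgt start: not taken
halt.
Total executed instructions: 28.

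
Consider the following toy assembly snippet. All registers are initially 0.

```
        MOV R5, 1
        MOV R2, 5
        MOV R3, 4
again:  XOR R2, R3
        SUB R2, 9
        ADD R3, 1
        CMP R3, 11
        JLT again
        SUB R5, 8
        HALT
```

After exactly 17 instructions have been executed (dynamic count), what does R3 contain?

after MOV R5, 1: R5=1
after MOV R2, 5: R2=5
after MOV R3, 4: R3=4
after XOR R2, R3: R2=5^4=1
after SUB R2, 9: R2=1-9=-8
after ADD R3, 1: R3=4+1=5
CMP R3, 11  (cmp 5,11)
JLT again: taken
after XOR R2, R3: R2=(-8)^5=-3
after SUB R2, 9: R2=(-3)-9=-12
after ADD R3, 1: R3=5+1=6
CMP R3, 11  (cmp 6,11)
JLT again: taken
after XOR R2, R3: R2=(-12)^6=-14
after SUB R2, 9: R2=(-14)-9=-23
after ADD R3, 1: R3=6+1=7
CMP R3, 11  (cmp 7,11)
After step 17: R3 = 7.

7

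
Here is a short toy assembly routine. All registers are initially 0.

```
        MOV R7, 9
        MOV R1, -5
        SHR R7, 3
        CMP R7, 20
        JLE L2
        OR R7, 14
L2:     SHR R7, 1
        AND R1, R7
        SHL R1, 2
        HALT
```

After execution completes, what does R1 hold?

0

R7=9
R1=-5
R7=9>>3=1
CMP R7, 20  (cmp 1,20)
JLE L2: taken
R7=1>>1=0
R1=(-5)&0=0
R1=0<<2=0
halt.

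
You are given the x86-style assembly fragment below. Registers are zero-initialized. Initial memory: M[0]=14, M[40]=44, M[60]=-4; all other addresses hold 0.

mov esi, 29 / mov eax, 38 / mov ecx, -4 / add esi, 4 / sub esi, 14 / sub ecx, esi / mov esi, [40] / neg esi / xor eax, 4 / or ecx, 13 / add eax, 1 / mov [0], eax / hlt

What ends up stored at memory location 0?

esi=29
eax=38
ecx=-4
esi=29+4=33
esi=33-14=19
ecx=(-4)-19=-23
esi=M[40]=44
esi=-(44)=-44
eax=38^4=34
ecx=(-23)|13=-19
eax=34+1=35
mov [0], eax → M[0]=35
halt.

35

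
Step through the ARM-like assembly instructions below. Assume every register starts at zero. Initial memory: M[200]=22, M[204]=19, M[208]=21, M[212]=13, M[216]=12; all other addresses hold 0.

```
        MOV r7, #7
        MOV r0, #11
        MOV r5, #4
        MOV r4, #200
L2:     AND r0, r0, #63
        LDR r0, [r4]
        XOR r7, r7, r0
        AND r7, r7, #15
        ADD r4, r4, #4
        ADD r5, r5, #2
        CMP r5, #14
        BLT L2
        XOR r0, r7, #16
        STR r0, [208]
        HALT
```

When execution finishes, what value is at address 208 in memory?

MOV r7, #7 → r7=7
MOV r0, #11 → r0=11
MOV r5, #4 → r5=4
MOV r4, #200 → r4=200
AND r0, r0, #63 → r0=11&63=11
LDR r0, [r4] → r0=M[200]=22
XOR r7, r7, r0 → r7=7^22=17
AND r7, r7, #15 → r7=17&15=1
ADD r4, r4, #4 → r4=200+4=204
ADD r5, r5, #2 → r5=4+2=6
CMP r5, #14  (cmp 6,14)
BLT L2: taken
AND r0, r0, #63 → r0=22&63=22
LDR r0, [r4] → r0=M[204]=19
XOR r7, r7, r0 → r7=1^19=18
AND r7, r7, #15 → r7=18&15=2
ADD r4, r4, #4 → r4=204+4=208
ADD r5, r5, #2 → r5=6+2=8
CMP r5, #14  (cmp 8,14)
BLT L2: taken
AND r0, r0, #63 → r0=19&63=19
LDR r0, [r4] → r0=M[208]=21
XOR r7, r7, r0 → r7=2^21=23
AND r7, r7, #15 → r7=23&15=7
ADD r4, r4, #4 → r4=208+4=212
ADD r5, r5, #2 → r5=8+2=10
CMP r5, #14  (cmp 10,14)
BLT L2: taken
AND r0, r0, #63 → r0=21&63=21
LDR r0, [r4] → r0=M[212]=13
XOR r7, r7, r0 → r7=7^13=10
AND r7, r7, #15 → r7=10&15=10
ADD r4, r4, #4 → r4=212+4=216
ADD r5, r5, #2 → r5=10+2=12
CMP r5, #14  (cmp 12,14)
BLT L2: taken
AND r0, r0, #63 → r0=13&63=13
LDR r0, [r4] → r0=M[216]=12
XOR r7, r7, r0 → r7=10^12=6
AND r7, r7, #15 → r7=6&15=6
ADD r4, r4, #4 → r4=216+4=220
ADD r5, r5, #2 → r5=12+2=14
CMP r5, #14  (cmp 14,14)
BLT L2: not taken
XOR r0, r7, #16 → r0=6^16=22
STR r0, [208] → M[208]=22
halt.

22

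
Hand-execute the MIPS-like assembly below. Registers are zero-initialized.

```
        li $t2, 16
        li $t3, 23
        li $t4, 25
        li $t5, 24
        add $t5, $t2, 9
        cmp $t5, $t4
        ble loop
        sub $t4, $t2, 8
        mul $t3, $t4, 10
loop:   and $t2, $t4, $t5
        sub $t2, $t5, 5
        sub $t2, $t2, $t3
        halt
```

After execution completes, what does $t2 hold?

$t2=16
$t3=23
$t4=25
$t5=24
$t5=16+9=25
cmp $t5, $t4  (cmp 25,25)
ble loop: taken
$t2=25&25=25
$t2=25-5=20
$t2=20-23=-3
halt.

-3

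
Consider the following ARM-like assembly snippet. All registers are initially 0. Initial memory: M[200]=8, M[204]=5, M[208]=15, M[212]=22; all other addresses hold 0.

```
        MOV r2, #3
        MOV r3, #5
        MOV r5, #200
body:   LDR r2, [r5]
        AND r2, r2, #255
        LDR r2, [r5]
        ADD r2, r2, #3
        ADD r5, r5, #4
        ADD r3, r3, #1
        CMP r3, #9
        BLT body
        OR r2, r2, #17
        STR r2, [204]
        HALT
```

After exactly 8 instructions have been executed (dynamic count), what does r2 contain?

r2=3
r3=5
r5=200
r2=M[200]=8
r2=8&255=8
r2=M[200]=8
r2=8+3=11
r5=200+4=204
After step 8: r2 = 11.

11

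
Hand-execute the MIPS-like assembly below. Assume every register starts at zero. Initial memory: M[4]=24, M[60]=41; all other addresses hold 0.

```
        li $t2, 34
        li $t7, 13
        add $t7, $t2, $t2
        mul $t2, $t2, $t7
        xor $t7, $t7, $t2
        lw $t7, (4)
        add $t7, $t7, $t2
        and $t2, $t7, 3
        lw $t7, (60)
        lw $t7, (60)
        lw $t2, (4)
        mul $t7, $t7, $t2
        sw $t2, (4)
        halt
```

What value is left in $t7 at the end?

$t2=34
$t7=13
$t7=34+34=68
$t2=34*68=2312
$t7=68^2312=2380
$t7=M[4]=24
$t7=24+2312=2336
$t2=2336&3=0
$t7=M[60]=41
$t7=M[60]=41
$t2=M[4]=24
$t7=41*24=984
sw $t2, (4) → M[4]=24
halt.

984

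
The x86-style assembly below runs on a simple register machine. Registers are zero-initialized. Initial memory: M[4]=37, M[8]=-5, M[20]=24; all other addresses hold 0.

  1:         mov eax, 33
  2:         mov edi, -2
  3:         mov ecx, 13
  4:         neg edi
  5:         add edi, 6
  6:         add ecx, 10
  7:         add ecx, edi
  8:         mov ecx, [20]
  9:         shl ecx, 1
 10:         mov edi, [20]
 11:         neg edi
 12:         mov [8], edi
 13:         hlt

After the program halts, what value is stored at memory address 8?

-24

eax=33
edi=-2
ecx=13
edi=-(-2)=2
edi=2+6=8
ecx=13+10=23
ecx=23+8=31
ecx=M[20]=24
ecx=24<<1=48
edi=M[20]=24
edi=-(24)=-24
mov [8], edi → M[8]=-24
halt.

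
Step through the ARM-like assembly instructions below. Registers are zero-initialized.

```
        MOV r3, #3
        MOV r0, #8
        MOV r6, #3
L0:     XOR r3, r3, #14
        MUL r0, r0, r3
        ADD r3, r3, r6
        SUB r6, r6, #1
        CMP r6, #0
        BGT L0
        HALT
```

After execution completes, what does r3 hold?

after MOV r3, #3: r3=3
after MOV r0, #8: r0=8
after MOV r6, #3: r6=3
after XOR r3, r3, #14: r3=3^14=13
after MUL r0, r0, r3: r0=8*13=104
after ADD r3, r3, r6: r3=13+3=16
after SUB r6, r6, #1: r6=3-1=2
CMP r6, #0  (cmp 2,0)
BGT L0: taken
after XOR r3, r3, #14: r3=16^14=30
after MUL r0, r0, r3: r0=104*30=3120
after ADD r3, r3, r6: r3=30+2=32
after SUB r6, r6, #1: r6=2-1=1
CMP r6, #0  (cmp 1,0)
BGT L0: taken
after XOR r3, r3, #14: r3=32^14=46
after MUL r0, r0, r3: r0=3120*46=143520
after ADD r3, r3, r6: r3=46+1=47
after SUB r6, r6, #1: r6=1-1=0
CMP r6, #0  (cmp 0,0)
BGT L0: not taken
halt.

47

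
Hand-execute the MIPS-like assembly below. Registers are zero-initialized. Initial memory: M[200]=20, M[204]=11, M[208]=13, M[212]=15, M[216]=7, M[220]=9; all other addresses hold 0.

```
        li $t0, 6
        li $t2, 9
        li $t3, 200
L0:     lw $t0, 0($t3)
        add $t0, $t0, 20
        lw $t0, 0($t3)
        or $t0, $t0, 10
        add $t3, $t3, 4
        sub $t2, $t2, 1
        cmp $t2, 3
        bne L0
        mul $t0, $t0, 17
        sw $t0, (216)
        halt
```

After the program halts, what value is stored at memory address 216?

187

after li $t0, 6: $t0=6
after li $t2, 9: $t2=9
after li $t3, 200: $t3=200
after lw $t0, 0($t3): $t0=M[200]=20
after add $t0, $t0, 20: $t0=20+20=40
after lw $t0, 0($t3): $t0=M[200]=20
after or $t0, $t0, 10: $t0=20|10=30
after add $t3, $t3, 4: $t3=200+4=204
after sub $t2, $t2, 1: $t2=9-1=8
cmp $t2, 3  (cmp 8,3)
bne L0: taken
after lw $t0, 0($t3): $t0=M[204]=11
after add $t0, $t0, 20: $t0=11+20=31
after lw $t0, 0($t3): $t0=M[204]=11
after or $t0, $t0, 10: $t0=11|10=11
after add $t3, $t3, 4: $t3=204+4=208
after sub $t2, $t2, 1: $t2=8-1=7
cmp $t2, 3  (cmp 7,3)
bne L0: taken
after lw $t0, 0($t3): $t0=M[208]=13
after add $t0, $t0, 20: $t0=13+20=33
after lw $t0, 0($t3): $t0=M[208]=13
after or $t0, $t0, 10: $t0=13|10=15
after add $t3, $t3, 4: $t3=208+4=212
after sub $t2, $t2, 1: $t2=7-1=6
cmp $t2, 3  (cmp 6,3)
bne L0: taken
after lw $t0, 0($t3): $t0=M[212]=15
after add $t0, $t0, 20: $t0=15+20=35
after lw $t0, 0($t3): $t0=M[212]=15
after or $t0, $t0, 10: $t0=15|10=15
after add $t3, $t3, 4: $t3=212+4=216
after sub $t2, $t2, 1: $t2=6-1=5
cmp $t2, 3  (cmp 5,3)
bne L0: taken
after lw $t0, 0($t3): $t0=M[216]=7
after add $t0, $t0, 20: $t0=7+20=27
after lw $t0, 0($t3): $t0=M[216]=7
after or $t0, $t0, 10: $t0=7|10=15
after add $t3, $t3, 4: $t3=216+4=220
after sub $t2, $t2, 1: $t2=5-1=4
cmp $t2, 3  (cmp 4,3)
bne L0: taken
after lw $t0, 0($t3): $t0=M[220]=9
after add $t0, $t0, 20: $t0=9+20=29
after lw $t0, 0($t3): $t0=M[220]=9
after or $t0, $t0, 10: $t0=9|10=11
after add $t3, $t3, 4: $t3=220+4=224
after sub $t2, $t2, 1: $t2=4-1=3
cmp $t2, 3  (cmp 3,3)
bne L0: not taken
after mul $t0, $t0, 17: $t0=11*17=187
sw $t0, (216) → M[216]=187
halt.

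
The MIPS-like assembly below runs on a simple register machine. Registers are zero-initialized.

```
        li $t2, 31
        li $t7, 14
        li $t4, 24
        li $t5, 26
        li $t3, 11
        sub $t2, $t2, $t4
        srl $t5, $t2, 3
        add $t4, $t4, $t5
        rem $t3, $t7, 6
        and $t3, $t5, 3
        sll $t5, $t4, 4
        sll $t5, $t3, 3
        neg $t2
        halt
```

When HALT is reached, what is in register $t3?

after li $t2, 31: $t2=31
after li $t7, 14: $t7=14
after li $t4, 24: $t4=24
after li $t5, 26: $t5=26
after li $t3, 11: $t3=11
after sub $t2, $t2, $t4: $t2=31-24=7
after srl $t5, $t2, 3: $t5=7>>3=0
after add $t4, $t4, $t5: $t4=24+0=24
after rem $t3, $t7, 6: $t3=14%6=2
after and $t3, $t5, 3: $t3=0&3=0
after sll $t5, $t4, 4: $t5=24<<4=384
after sll $t5, $t3, 3: $t5=0<<3=0
after neg $t2: $t2=-(7)=-7
halt.

0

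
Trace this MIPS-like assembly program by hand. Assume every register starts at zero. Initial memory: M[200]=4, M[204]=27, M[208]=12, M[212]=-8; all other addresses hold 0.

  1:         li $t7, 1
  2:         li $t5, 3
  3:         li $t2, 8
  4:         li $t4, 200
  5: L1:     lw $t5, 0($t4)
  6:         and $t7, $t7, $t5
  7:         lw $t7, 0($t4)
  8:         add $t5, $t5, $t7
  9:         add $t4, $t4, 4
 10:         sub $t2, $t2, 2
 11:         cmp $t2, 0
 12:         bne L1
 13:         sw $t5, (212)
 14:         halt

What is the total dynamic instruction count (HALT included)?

38

$t7=1
$t5=3
$t2=8
$t4=200
$t5=M[200]=4
$t7=1&4=0
$t7=M[200]=4
$t5=4+4=8
$t4=200+4=204
$t2=8-2=6
cmp $t2, 0  (cmp 6,0)
bne L1: taken
$t5=M[204]=27
$t7=4&27=0
$t7=M[204]=27
$t5=27+27=54
$t4=204+4=208
$t2=6-2=4
cmp $t2, 0  (cmp 4,0)
bne L1: taken
$t5=M[208]=12
$t7=27&12=8
$t7=M[208]=12
$t5=12+12=24
$t4=208+4=212
$t2=4-2=2
cmp $t2, 0  (cmp 2,0)
bne L1: taken
$t5=M[212]=-8
$t7=12&(-8)=8
$t7=M[212]=-8
$t5=(-8)+(-8)=-16
$t4=212+4=216
$t2=2-2=0
cmp $t2, 0  (cmp 0,0)
bne L1: not taken
sw $t5, (212) → M[212]=-16
halt.
Total executed instructions: 38.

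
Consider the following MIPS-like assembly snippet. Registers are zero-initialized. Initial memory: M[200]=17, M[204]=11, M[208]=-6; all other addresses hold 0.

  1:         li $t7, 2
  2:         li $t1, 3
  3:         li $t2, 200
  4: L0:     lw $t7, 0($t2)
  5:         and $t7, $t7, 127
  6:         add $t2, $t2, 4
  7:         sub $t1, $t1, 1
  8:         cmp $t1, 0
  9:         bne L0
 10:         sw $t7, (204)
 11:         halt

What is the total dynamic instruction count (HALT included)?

23

after li $t7, 2: $t7=2
after li $t1, 3: $t1=3
after li $t2, 200: $t2=200
after lw $t7, 0($t2): $t7=M[200]=17
after and $t7, $t7, 127: $t7=17&127=17
after add $t2, $t2, 4: $t2=200+4=204
after sub $t1, $t1, 1: $t1=3-1=2
cmp $t1, 0  (cmp 2,0)
bne L0: taken
after lw $t7, 0($t2): $t7=M[204]=11
after and $t7, $t7, 127: $t7=11&127=11
after add $t2, $t2, 4: $t2=204+4=208
after sub $t1, $t1, 1: $t1=2-1=1
cmp $t1, 0  (cmp 1,0)
bne L0: taken
after lw $t7, 0($t2): $t7=M[208]=-6
after and $t7, $t7, 127: $t7=(-6)&127=122
after add $t2, $t2, 4: $t2=208+4=212
after sub $t1, $t1, 1: $t1=1-1=0
cmp $t1, 0  (cmp 0,0)
bne L0: not taken
sw $t7, (204) → M[204]=122
halt.
Total executed instructions: 23.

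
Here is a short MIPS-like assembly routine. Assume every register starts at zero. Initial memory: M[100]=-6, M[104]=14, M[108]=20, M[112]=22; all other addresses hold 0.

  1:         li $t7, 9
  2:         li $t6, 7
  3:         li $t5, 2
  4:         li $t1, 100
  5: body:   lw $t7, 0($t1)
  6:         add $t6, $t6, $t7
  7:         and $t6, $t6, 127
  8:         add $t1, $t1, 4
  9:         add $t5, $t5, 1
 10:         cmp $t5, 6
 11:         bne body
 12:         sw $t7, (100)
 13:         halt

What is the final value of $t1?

116

li $t7, 9 → $t7=9
li $t6, 7 → $t6=7
li $t5, 2 → $t5=2
li $t1, 100 → $t1=100
lw $t7, 0($t1) → $t7=M[100]=-6
add $t6, $t6, $t7 → $t6=7+(-6)=1
and $t6, $t6, 127 → $t6=1&127=1
add $t1, $t1, 4 → $t1=100+4=104
add $t5, $t5, 1 → $t5=2+1=3
cmp $t5, 6  (cmp 3,6)
bne body: taken
lw $t7, 0($t1) → $t7=M[104]=14
add $t6, $t6, $t7 → $t6=1+14=15
and $t6, $t6, 127 → $t6=15&127=15
add $t1, $t1, 4 → $t1=104+4=108
add $t5, $t5, 1 → $t5=3+1=4
cmp $t5, 6  (cmp 4,6)
bne body: taken
lw $t7, 0($t1) → $t7=M[108]=20
add $t6, $t6, $t7 → $t6=15+20=35
and $t6, $t6, 127 → $t6=35&127=35
add $t1, $t1, 4 → $t1=108+4=112
add $t5, $t5, 1 → $t5=4+1=5
cmp $t5, 6  (cmp 5,6)
bne body: taken
lw $t7, 0($t1) → $t7=M[112]=22
add $t6, $t6, $t7 → $t6=35+22=57
and $t6, $t6, 127 → $t6=57&127=57
add $t1, $t1, 4 → $t1=112+4=116
add $t5, $t5, 1 → $t5=5+1=6
cmp $t5, 6  (cmp 6,6)
bne body: not taken
sw $t7, (100) → M[100]=22
halt.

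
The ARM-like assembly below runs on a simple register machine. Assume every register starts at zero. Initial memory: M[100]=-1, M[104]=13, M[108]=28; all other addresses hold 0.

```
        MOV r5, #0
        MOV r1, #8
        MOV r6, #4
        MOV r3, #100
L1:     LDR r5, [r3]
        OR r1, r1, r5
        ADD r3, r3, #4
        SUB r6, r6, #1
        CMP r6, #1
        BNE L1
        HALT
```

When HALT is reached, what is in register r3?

112

MOV r5, #0 → r5=0
MOV r1, #8 → r1=8
MOV r6, #4 → r6=4
MOV r3, #100 → r3=100
LDR r5, [r3] → r5=M[100]=-1
OR r1, r1, r5 → r1=8|(-1)=-1
ADD r3, r3, #4 → r3=100+4=104
SUB r6, r6, #1 → r6=4-1=3
CMP r6, #1  (cmp 3,1)
BNE L1: taken
LDR r5, [r3] → r5=M[104]=13
OR r1, r1, r5 → r1=(-1)|13=-1
ADD r3, r3, #4 → r3=104+4=108
SUB r6, r6, #1 → r6=3-1=2
CMP r6, #1  (cmp 2,1)
BNE L1: taken
LDR r5, [r3] → r5=M[108]=28
OR r1, r1, r5 → r1=(-1)|28=-1
ADD r3, r3, #4 → r3=108+4=112
SUB r6, r6, #1 → r6=2-1=1
CMP r6, #1  (cmp 1,1)
BNE L1: not taken
halt.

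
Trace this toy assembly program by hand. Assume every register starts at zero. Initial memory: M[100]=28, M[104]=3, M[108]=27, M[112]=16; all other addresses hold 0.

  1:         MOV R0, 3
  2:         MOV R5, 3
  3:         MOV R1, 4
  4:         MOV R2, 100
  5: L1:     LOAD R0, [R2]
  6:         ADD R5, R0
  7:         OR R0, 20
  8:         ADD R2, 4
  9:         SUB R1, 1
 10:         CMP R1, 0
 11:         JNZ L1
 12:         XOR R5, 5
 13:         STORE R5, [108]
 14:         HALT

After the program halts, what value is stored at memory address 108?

R0=3
R5=3
R1=4
R2=100
R0=M[100]=28
R5=3+28=31
R0=28|20=28
R2=100+4=104
R1=4-1=3
CMP R1, 0  (cmp 3,0)
JNZ L1: taken
R0=M[104]=3
R5=31+3=34
R0=3|20=23
R2=104+4=108
R1=3-1=2
CMP R1, 0  (cmp 2,0)
JNZ L1: taken
R0=M[108]=27
R5=34+27=61
R0=27|20=31
R2=108+4=112
R1=2-1=1
CMP R1, 0  (cmp 1,0)
JNZ L1: taken
R0=M[112]=16
R5=61+16=77
R0=16|20=20
R2=112+4=116
R1=1-1=0
CMP R1, 0  (cmp 0,0)
JNZ L1: not taken
R5=77^5=72
STORE R5, [108] → M[108]=72
halt.

72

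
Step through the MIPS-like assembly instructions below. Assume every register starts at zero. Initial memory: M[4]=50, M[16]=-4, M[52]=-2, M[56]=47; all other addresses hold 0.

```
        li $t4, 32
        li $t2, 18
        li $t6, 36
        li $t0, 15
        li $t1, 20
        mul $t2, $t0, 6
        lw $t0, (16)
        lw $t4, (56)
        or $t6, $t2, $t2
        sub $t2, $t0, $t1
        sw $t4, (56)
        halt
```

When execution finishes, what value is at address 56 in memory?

47

li $t4, 32 → $t4=32
li $t2, 18 → $t2=18
li $t6, 36 → $t6=36
li $t0, 15 → $t0=15
li $t1, 20 → $t1=20
mul $t2, $t0, 6 → $t2=15*6=90
lw $t0, (16) → $t0=M[16]=-4
lw $t4, (56) → $t4=M[56]=47
or $t6, $t2, $t2 → $t6=90|90=90
sub $t2, $t0, $t1 → $t2=(-4)-20=-24
sw $t4, (56) → M[56]=47
halt.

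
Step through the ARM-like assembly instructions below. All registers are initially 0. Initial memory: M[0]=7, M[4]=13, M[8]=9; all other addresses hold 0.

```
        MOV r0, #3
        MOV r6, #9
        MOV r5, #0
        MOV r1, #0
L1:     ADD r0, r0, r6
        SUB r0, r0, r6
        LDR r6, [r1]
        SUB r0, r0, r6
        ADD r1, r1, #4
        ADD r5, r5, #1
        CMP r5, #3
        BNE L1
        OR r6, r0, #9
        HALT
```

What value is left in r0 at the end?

-26

r0=3
r6=9
r5=0
r1=0
r0=3+9=12
r0=12-9=3
r6=M[0]=7
r0=3-7=-4
r1=0+4=4
r5=0+1=1
CMP r5, #3  (cmp 1,3)
BNE L1: taken
r0=(-4)+7=3
r0=3-7=-4
r6=M[4]=13
r0=(-4)-13=-17
r1=4+4=8
r5=1+1=2
CMP r5, #3  (cmp 2,3)
BNE L1: taken
r0=(-17)+13=-4
r0=(-4)-13=-17
r6=M[8]=9
r0=(-17)-9=-26
r1=8+4=12
r5=2+1=3
CMP r5, #3  (cmp 3,3)
BNE L1: not taken
r6=(-26)|9=-17
halt.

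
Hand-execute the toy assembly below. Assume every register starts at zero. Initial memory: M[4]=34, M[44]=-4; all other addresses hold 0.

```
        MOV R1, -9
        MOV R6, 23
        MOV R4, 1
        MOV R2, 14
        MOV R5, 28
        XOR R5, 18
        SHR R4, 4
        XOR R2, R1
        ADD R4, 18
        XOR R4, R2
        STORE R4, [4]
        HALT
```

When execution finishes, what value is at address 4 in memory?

-21

MOV R1, -9 → R1=-9
MOV R6, 23 → R6=23
MOV R4, 1 → R4=1
MOV R2, 14 → R2=14
MOV R5, 28 → R5=28
XOR R5, 18 → R5=28^18=14
SHR R4, 4 → R4=1>>4=0
XOR R2, R1 → R2=14^(-9)=-7
ADD R4, 18 → R4=0+18=18
XOR R4, R2 → R4=18^(-7)=-21
STORE R4, [4] → M[4]=-21
halt.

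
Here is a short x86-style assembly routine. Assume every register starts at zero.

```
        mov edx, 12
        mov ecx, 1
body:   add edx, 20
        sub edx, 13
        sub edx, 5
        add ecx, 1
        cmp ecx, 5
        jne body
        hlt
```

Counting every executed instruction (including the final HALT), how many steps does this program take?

after mov edx, 12: edx=12
after mov ecx, 1: ecx=1
after add edx, 20: edx=12+20=32
after sub edx, 13: edx=32-13=19
after sub edx, 5: edx=19-5=14
after add ecx, 1: ecx=1+1=2
cmp ecx, 5  (cmp 2,5)
jne body: taken
after add edx, 20: edx=14+20=34
after sub edx, 13: edx=34-13=21
after sub edx, 5: edx=21-5=16
after add ecx, 1: ecx=2+1=3
cmp ecx, 5  (cmp 3,5)
jne body: taken
after add edx, 20: edx=16+20=36
after sub edx, 13: edx=36-13=23
after sub edx, 5: edx=23-5=18
after add ecx, 1: ecx=3+1=4
cmp ecx, 5  (cmp 4,5)
jne body: taken
after add edx, 20: edx=18+20=38
after sub edx, 13: edx=38-13=25
after sub edx, 5: edx=25-5=20
after add ecx, 1: ecx=4+1=5
cmp ecx, 5  (cmp 5,5)
jne body: not taken
halt.
Total executed instructions: 27.

27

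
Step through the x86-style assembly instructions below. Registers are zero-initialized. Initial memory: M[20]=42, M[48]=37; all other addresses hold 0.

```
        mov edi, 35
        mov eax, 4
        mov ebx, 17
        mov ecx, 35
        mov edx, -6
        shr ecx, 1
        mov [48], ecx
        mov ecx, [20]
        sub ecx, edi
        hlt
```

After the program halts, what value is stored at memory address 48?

17

after mov edi, 35: edi=35
after mov eax, 4: eax=4
after mov ebx, 17: ebx=17
after mov ecx, 35: ecx=35
after mov edx, -6: edx=-6
after shr ecx, 1: ecx=35>>1=17
mov [48], ecx → M[48]=17
after mov ecx, [20]: ecx=M[20]=42
after sub ecx, edi: ecx=42-35=7
halt.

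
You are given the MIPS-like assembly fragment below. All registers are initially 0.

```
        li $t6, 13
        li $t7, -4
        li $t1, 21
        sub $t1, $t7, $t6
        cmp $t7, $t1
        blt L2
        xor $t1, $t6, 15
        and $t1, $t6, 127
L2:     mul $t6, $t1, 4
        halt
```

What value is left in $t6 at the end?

52

$t6=13
$t7=-4
$t1=21
$t1=(-4)-13=-17
cmp $t7, $t1  (cmp -4,-17)
blt L2: not taken
$t1=13^15=2
$t1=13&127=13
$t6=13*4=52
halt.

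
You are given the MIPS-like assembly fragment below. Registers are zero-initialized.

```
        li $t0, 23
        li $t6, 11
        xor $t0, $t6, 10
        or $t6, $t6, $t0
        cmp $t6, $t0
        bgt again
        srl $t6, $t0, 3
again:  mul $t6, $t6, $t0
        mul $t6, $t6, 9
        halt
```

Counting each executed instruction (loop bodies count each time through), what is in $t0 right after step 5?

after li $t0, 23: $t0=23
after li $t6, 11: $t6=11
after xor $t0, $t6, 10: $t0=11^10=1
after or $t6, $t6, $t0: $t6=11|1=11
cmp $t6, $t0  (cmp 11,1)
After step 5: $t0 = 1.

1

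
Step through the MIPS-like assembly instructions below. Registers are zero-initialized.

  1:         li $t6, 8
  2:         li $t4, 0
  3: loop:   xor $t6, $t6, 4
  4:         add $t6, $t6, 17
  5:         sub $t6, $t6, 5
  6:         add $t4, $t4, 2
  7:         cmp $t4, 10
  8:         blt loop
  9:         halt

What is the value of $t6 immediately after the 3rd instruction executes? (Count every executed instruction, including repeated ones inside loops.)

12

li $t6, 8 → $t6=8
li $t4, 0 → $t4=0
xor $t6, $t6, 4 → $t6=8^4=12
After step 3: $t6 = 12.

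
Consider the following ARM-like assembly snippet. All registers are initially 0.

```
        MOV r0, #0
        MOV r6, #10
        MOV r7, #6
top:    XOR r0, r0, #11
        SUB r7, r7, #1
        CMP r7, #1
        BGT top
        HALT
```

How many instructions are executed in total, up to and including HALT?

MOV r0, #0 → r0=0
MOV r6, #10 → r6=10
MOV r7, #6 → r7=6
XOR r0, r0, #11 → r0=0^11=11
SUB r7, r7, #1 → r7=6-1=5
CMP r7, #1  (cmp 5,1)
BGT top: taken
XOR r0, r0, #11 → r0=11^11=0
SUB r7, r7, #1 → r7=5-1=4
CMP r7, #1  (cmp 4,1)
BGT top: taken
XOR r0, r0, #11 → r0=0^11=11
SUB r7, r7, #1 → r7=4-1=3
CMP r7, #1  (cmp 3,1)
BGT top: taken
XOR r0, r0, #11 → r0=11^11=0
SUB r7, r7, #1 → r7=3-1=2
CMP r7, #1  (cmp 2,1)
BGT top: taken
XOR r0, r0, #11 → r0=0^11=11
SUB r7, r7, #1 → r7=2-1=1
CMP r7, #1  (cmp 1,1)
BGT top: not taken
halt.
Total executed instructions: 24.

24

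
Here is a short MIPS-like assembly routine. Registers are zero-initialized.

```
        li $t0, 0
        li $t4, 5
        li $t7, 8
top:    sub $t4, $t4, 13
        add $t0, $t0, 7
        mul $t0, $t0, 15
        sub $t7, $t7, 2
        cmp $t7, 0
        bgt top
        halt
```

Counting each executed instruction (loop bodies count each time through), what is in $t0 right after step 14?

li $t0, 0 → $t0=0
li $t4, 5 → $t4=5
li $t7, 8 → $t7=8
sub $t4, $t4, 13 → $t4=5-13=-8
add $t0, $t0, 7 → $t0=0+7=7
mul $t0, $t0, 15 → $t0=7*15=105
sub $t7, $t7, 2 → $t7=8-2=6
cmp $t7, 0  (cmp 6,0)
bgt top: taken
sub $t4, $t4, 13 → $t4=(-8)-13=-21
add $t0, $t0, 7 → $t0=105+7=112
mul $t0, $t0, 15 → $t0=112*15=1680
sub $t7, $t7, 2 → $t7=6-2=4
cmp $t7, 0  (cmp 4,0)
After step 14: $t0 = 1680.

1680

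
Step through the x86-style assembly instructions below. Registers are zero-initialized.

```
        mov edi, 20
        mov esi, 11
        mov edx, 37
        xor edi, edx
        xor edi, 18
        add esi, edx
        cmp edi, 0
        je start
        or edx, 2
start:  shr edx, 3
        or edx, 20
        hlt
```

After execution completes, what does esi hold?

48

edi=20
esi=11
edx=37
edi=20^37=49
edi=49^18=35
esi=11+37=48
cmp edi, 0  (cmp 35,0)
je start: not taken
edx=37|2=39
edx=39>>3=4
edx=4|20=20
halt.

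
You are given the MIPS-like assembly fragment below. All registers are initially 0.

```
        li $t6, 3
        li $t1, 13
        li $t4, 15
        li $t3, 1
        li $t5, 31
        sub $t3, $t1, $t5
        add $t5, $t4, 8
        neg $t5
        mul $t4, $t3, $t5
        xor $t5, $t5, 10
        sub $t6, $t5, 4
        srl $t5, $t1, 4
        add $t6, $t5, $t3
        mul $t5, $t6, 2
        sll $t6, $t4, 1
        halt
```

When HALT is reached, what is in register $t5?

-36

li $t6, 3 → $t6=3
li $t1, 13 → $t1=13
li $t4, 15 → $t4=15
li $t3, 1 → $t3=1
li $t5, 31 → $t5=31
sub $t3, $t1, $t5 → $t3=13-31=-18
add $t5, $t4, 8 → $t5=15+8=23
neg $t5 → $t5=-(23)=-23
mul $t4, $t3, $t5 → $t4=(-18)*(-23)=414
xor $t5, $t5, 10 → $t5=(-23)^10=-29
sub $t6, $t5, 4 → $t6=(-29)-4=-33
srl $t5, $t1, 4 → $t5=13>>4=0
add $t6, $t5, $t3 → $t6=0+(-18)=-18
mul $t5, $t6, 2 → $t5=(-18)*2=-36
sll $t6, $t4, 1 → $t6=414<<1=828
halt.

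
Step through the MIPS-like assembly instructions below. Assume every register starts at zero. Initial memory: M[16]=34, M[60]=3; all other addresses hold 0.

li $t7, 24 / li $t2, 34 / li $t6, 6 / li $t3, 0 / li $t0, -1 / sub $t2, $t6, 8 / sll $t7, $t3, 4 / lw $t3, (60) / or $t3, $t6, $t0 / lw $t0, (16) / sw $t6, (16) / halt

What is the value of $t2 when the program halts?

-2

after li $t7, 24: $t7=24
after li $t2, 34: $t2=34
after li $t6, 6: $t6=6
after li $t3, 0: $t3=0
after li $t0, -1: $t0=-1
after sub $t2, $t6, 8: $t2=6-8=-2
after sll $t7, $t3, 4: $t7=0<<4=0
after lw $t3, (60): $t3=M[60]=3
after or $t3, $t6, $t0: $t3=6|(-1)=-1
after lw $t0, (16): $t0=M[16]=34
sw $t6, (16) → M[16]=6
halt.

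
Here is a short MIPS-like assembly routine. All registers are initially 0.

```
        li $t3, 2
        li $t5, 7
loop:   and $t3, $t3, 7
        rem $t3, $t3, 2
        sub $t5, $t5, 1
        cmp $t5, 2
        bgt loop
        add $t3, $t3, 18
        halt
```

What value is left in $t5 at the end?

2

$t3=2
$t5=7
$t3=2&7=2
$t3=2%2=0
$t5=7-1=6
cmp $t5, 2  (cmp 6,2)
bgt loop: taken
$t3=0&7=0
$t3=0%2=0
$t5=6-1=5
cmp $t5, 2  (cmp 5,2)
bgt loop: taken
$t3=0&7=0
$t3=0%2=0
$t5=5-1=4
cmp $t5, 2  (cmp 4,2)
bgt loop: taken
$t3=0&7=0
$t3=0%2=0
$t5=4-1=3
cmp $t5, 2  (cmp 3,2)
bgt loop: taken
$t3=0&7=0
$t3=0%2=0
$t5=3-1=2
cmp $t5, 2  (cmp 2,2)
bgt loop: not taken
$t3=0+18=18
halt.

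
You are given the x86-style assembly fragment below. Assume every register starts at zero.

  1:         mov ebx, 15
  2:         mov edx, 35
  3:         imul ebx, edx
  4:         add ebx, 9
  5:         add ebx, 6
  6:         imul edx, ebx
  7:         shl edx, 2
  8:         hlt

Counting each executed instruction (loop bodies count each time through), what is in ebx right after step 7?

mov ebx, 15 → ebx=15
mov edx, 35 → edx=35
imul ebx, edx → ebx=15*35=525
add ebx, 9 → ebx=525+9=534
add ebx, 6 → ebx=534+6=540
imul edx, ebx → edx=35*540=18900
shl edx, 2 → edx=18900<<2=75600
After step 7: ebx = 540.

540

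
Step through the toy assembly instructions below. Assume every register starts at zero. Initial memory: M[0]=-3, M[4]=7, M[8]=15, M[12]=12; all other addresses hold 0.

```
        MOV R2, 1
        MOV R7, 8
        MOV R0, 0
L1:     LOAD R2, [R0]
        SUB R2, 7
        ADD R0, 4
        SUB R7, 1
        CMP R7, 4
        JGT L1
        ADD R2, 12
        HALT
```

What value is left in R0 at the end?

16

MOV R2, 1 → R2=1
MOV R7, 8 → R7=8
MOV R0, 0 → R0=0
LOAD R2, [R0] → R2=M[0]=-3
SUB R2, 7 → R2=(-3)-7=-10
ADD R0, 4 → R0=0+4=4
SUB R7, 1 → R7=8-1=7
CMP R7, 4  (cmp 7,4)
JGT L1: taken
LOAD R2, [R0] → R2=M[4]=7
SUB R2, 7 → R2=7-7=0
ADD R0, 4 → R0=4+4=8
SUB R7, 1 → R7=7-1=6
CMP R7, 4  (cmp 6,4)
JGT L1: taken
LOAD R2, [R0] → R2=M[8]=15
SUB R2, 7 → R2=15-7=8
ADD R0, 4 → R0=8+4=12
SUB R7, 1 → R7=6-1=5
CMP R7, 4  (cmp 5,4)
JGT L1: taken
LOAD R2, [R0] → R2=M[12]=12
SUB R2, 7 → R2=12-7=5
ADD R0, 4 → R0=12+4=16
SUB R7, 1 → R7=5-1=4
CMP R7, 4  (cmp 4,4)
JGT L1: not taken
ADD R2, 12 → R2=5+12=17
halt.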